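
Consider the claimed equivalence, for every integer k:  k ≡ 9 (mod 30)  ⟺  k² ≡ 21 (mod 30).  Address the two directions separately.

[⇒] Suppose k ≡ 9 (mod 30). Write k = 30j + 9. Then (30j + 9)² = 900j² + 540j + 81 = 30(30j² + 18j + 2) + 21, so k² ≡ 21 (mod 30).

[⇐] This fails: take k = 21. Then 21² = 441 ≡ 21 (mod 30), yet 21 ≡ 21 (mod 30), not 9.

Only the forward implication holds.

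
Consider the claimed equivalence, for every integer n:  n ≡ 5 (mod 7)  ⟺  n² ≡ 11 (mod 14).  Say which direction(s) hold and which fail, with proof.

Neither implication holds.

(⇒) This fails: take n = 12. Then 12 ≡ 5 (mod 7), but 12² = 144 ≡ 4 (mod 14), not 11.

(⇐) This fails: take n = 9. Then 9² = 81 ≡ 11 (mod 14), yet 9 ≡ 2 (mod 7), not 5.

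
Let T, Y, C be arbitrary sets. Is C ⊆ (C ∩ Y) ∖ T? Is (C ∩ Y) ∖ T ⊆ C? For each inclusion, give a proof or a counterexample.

(⊆) fails; (⊇) holds.

Reverse inclusion. Let x ∈ (C ∩ Y) ∖ T. Then x ∈ Y ∩ C and x ∉ T, from which x ∈ C.

Forward inclusion. This inclusion fails. Take T = ∅, Y = ∅, C = {1}; then 1 ∈ C but 1 ∉ (C ∩ Y) ∖ T.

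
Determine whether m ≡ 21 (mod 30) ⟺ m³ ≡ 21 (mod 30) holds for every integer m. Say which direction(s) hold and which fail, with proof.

[⇒] Suppose m ≡ 21 (mod 30). Write m = 30j + 21. Then (30j + 21)³ = 27000j³ + 56700j² + 39690j + 9261 = 30(900j³ + 1890j² + 1323j + 308) + 21, so m³ ≡ 21 (mod 30).

[⇐] Conversely, suppose m³ ≡ 21 (mod 30). The only residue r in {0, …, 29} with r³ ≡ 21 (mod 30) is r = 21, so m ≡ 21 (mod 30).

The biconditional holds.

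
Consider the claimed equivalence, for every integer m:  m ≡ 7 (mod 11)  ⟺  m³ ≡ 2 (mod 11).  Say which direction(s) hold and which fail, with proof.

[⇐] Suppose m³ ≡ 2 (mod 11). The only residue r in {0, …, 10} with r³ ≡ 2 (mod 11) is r = 7, so m ≡ 7 (mod 11).

[⇒] Suppose m ≡ 7 (mod 11). Write m = 11j + 7. Then (11j + 7)³ = 1331j³ + 2541j² + 1617j + 343 = 11(121j³ + 231j² + 147j + 31) + 2, so m³ ≡ 2 (mod 11).

Both implications hold.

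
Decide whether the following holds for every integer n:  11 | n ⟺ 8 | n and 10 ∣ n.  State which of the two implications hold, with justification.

Forward direction. This fails: take n = 11. Certainly 11 ∣ 11, but 8 ∤ 11.

Converse. This fails: take n = 40. Both 8 ∣ 40 and 10 ∣ 40, yet 40 is not a multiple of 11 (since 40 = 3·11 + 7), so 11 ∤ 40.

Both directions fail.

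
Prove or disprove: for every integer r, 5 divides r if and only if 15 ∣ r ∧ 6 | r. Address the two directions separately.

Not equivalent: only (⇐) holds.

Forward direction. This fails: take r = 5. Certainly 5 ∣ 5, but 15 ∤ 5.

Converse. Suppose 15 ∣ r and 6 ∣ r. Any common multiple of 15 and 6 is a multiple of their lcm; here lcm(15, 6) = 15·6/gcd(15, 6) = 90/3 = 30, so 30 ∣ r. Since 5 ∣ 30, it follows that 5 ∣ r.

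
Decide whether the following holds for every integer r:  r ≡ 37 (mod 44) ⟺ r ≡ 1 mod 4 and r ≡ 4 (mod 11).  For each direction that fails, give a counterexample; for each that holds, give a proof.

(⟹) Suppose r ≡ 37 (mod 44); write r = 44j + 37. Since 4 ∣ 44, reducing mod 4 gives r ≡ 37 ≡ 1 (mod 4); since 11 ∣ 44, reducing mod 11 gives r ≡ 37 ≡ 4 (mod 11).

(⟸) Conversely, if r ≡ 1 (mod 4) and r ≡ 4 (mod 11), then by the Chinese remainder theorem r ≡ 37 (mod 44). This is exactly r ≡ 37 (mod 44).

Both directions hold.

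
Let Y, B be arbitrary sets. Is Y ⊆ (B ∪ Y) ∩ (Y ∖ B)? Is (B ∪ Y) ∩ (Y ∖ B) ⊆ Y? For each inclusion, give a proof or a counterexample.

(⟹) This inclusion fails. Take Y = {1}, B = {1}; then 1 ∈ Y but 1 ∉ (B ∪ Y) ∩ (Y ∖ B).

(⟸) Let x ∈ (B ∪ Y) ∩ (Y ∖ B). Then x ∈ Y and x ∉ B, from which x ∈ Y.

Only the reverse inclusion holds.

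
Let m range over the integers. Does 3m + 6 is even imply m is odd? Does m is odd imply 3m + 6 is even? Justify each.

(→) This fails: m = 2 gives 3m + 6 = 12, which is even, but 2 is even, not odd.

(←) This also fails: m = 5 is odd, but 3m + 6 = 21 is odd, not even.

Neither implication holds.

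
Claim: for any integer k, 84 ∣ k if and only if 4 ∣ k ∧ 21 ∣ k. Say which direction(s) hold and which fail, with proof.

[⇒] If 84 ∣ k, write k = 84q. Since 84 = 21·4, k = 4·(21q), so 4 ∣ k; and since 84 = 4·21, k = 21·(4q), so 21 ∣ k.

[⇐] Suppose 4 ∣ k and 21 ∣ k. Any common multiple of 4 and 21 is a multiple of their lcm; here gcd(4, 21) = 1, so lcm(4, 21) = 4·21 = 84, so 84 ∣ k.

The biconditional holds.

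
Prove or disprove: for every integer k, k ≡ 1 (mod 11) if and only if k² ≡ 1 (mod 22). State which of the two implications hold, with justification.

Both directions fail.

Forward direction. This fails: take k = 12. Then 12 ≡ 1 (mod 11), but 12² = 144 ≡ 12 (mod 22), not 1.

Converse. This fails: take k = 21. Then 21² = 441 ≡ 1 (mod 22), yet 21 ≡ 10 (mod 11), not 1.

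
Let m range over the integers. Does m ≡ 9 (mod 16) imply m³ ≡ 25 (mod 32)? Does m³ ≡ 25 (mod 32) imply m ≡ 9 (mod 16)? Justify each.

(⟹) This fails: take m = 25. Then 25 ≡ 9 (mod 16), but 25³ = 15625 ≡ 9 (mod 32), not 25.

(⟸) Conversely, the residues r modulo 32 with r³ ≡ 25 (mod 32) are exactly {9}, and each is ≡ 9 (mod 16).

Only the converse holds.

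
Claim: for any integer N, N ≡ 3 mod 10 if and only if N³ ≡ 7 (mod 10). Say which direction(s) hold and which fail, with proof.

Equivalent; both directions hold.

[⇒] Suppose N ≡ 3 mod 10. Write N = 10j + 3. Then (10j + 3)³ = 1000j³ + 900j² + 270j + 27 = 10(100j³ + 90j² + 27j + 2) + 7, so N³ ≡ 7 (mod 10).

[⇐] Conversely, suppose N³ ≡ 7 (mod 10). The only residue r in {0, …, 9} with r³ ≡ 7 (mod 10) is r = 3, so N ≡ 3 (mod 10).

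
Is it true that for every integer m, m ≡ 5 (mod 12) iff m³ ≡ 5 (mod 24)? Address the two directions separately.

(⟸) The residues r modulo 24 with r³ ≡ 5 (mod 24) are exactly {5}, and each is ≡ 5 (mod 12).

(⟹) This fails: take m = 17. Then 17 ≡ 5 (mod 12), but 17³ = 4913 ≡ 17 (mod 24), not 5.

The forward direction fails; the converse holds.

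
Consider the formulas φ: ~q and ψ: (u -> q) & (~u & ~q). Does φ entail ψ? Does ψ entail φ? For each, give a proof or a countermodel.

Only the reverse direction holds.

(⇐) Assume the antecedent. If q is true, the antecedent cannot hold. If q is false, ~q reduces to true regardless of the other variables. Either way ~q holds.

(⇒) This fails. Under q = F, u = T, the left side is true but the right side is false.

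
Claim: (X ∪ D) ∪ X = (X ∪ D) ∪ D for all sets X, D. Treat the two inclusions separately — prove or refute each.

(⊇) Let x ∈ (X ∪ D) ∪ D. Then either x ∈ X and x ∉ D; or x ∈ D and x ∉ X; or x ∈ X ∩ D. In each case x ∈ (X ∪ D) ∪ X, so (X ∪ D) ∪ D ⊆ (X ∪ D) ∪ X.

(⊆) Let x ∈ (X ∪ D) ∪ X. Then either x ∈ X and x ∉ D; or x ∈ D and x ∉ X; or x ∈ X ∩ D. In each case x ∈ (X ∪ D) ∪ D, so (X ∪ D) ∪ X ⊆ (X ∪ D) ∪ D.

The two sets are equal.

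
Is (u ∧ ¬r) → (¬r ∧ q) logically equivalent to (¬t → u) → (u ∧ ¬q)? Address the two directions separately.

Neither direction holds.

(⟹) This fails. Under u = T, r = F, q = T, t = F, the left side is true but the right side is false.

(⟸) This fails. Under u = T, r = F, q = F, t = F, the left side is false but the right side is true.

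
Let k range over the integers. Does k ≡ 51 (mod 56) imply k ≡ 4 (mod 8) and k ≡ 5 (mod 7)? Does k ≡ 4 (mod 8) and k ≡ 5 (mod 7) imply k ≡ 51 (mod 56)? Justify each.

(⇒) This fails: k = 51 gives 51 ≡ 51 (mod 56) but 51 ≡ 3 (mod 8), so the conjunction on the right does not hold.

(⇐) This fails: k = 12 satisfies both congruences on the right (12 ≡ 4 mod 8 and 12 ≡ 5 mod 7) yet 12 ≡ 12 (mod 56), not 51.

(⇒) fails and (⇐) fails.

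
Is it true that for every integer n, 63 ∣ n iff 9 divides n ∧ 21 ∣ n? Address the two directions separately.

Both implications hold.

(⇐) Suppose 9 ∣ n and 21 ∣ n. Any common multiple of 9 and 21 is a multiple of their lcm; here lcm(9, 21) = 9·21/gcd(9, 21) = 189/3 = 63, so 63 ∣ n.

(⇒) If 63 ∣ n, write n = 63q. Since 63 = 7·9, n = 9·(7q), so 9 ∣ n; and since 63 = 3·21, n = 21·(3q), so 21 ∣ n.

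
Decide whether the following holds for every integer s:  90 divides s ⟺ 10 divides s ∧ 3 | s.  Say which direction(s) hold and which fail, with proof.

(⇒) holds; (⇐) fails.

(⟹) If 90 ∣ s, write s = 90q. Since 90 = 9·10, s = 10·(9q), so 10 ∣ s; and since 90 = 30·3, s = 3·(30q), so 3 ∣ s.

(⟸) This fails: take s = 30. Both 10 ∣ 30 and 3 ∣ 30, yet 30 is not a multiple of 90 (since 30 = 0·90 + 30), so 90 ∤ 30.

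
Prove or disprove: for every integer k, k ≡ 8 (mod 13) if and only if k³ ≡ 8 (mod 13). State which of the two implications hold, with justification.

(⟹) This fails: take k = 8. Then 8 ≡ 8 (mod 13), but 8³ = 512 ≡ 5 (mod 13), not 8.

(⟸) This fails: take k = 2. Then 2³ = 8 ≡ 8 (mod 13), yet 2 ≡ 2 (mod 13), not 8.

(⇒) fails and (⇐) fails.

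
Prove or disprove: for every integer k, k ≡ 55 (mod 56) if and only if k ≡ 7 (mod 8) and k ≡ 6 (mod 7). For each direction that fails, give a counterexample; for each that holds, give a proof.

Equivalent; both directions hold.

(→) Suppose k ≡ 55 (mod 56); write k = 56j + 55. Since 8 ∣ 56, reducing mod 8 gives k ≡ 55 ≡ 7 (mod 8); since 7 ∣ 56, reducing mod 7 gives k ≡ 55 ≡ 6 (mod 7).

(←) Conversely, if k ≡ 7 (mod 8) and k ≡ 6 (mod 7), then by the Chinese remainder theorem k ≡ 55 (mod 56). This is exactly k ≡ 55 (mod 56).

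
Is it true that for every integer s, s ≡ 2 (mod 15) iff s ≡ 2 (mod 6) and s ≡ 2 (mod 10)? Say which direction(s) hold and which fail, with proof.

Only the reverse direction holds.

Forward direction. This fails: s = 17 gives 17 ≡ 2 (mod 15) but 17 ≡ 5 (mod 6), so the conjunction on the right does not hold.

Converse. If s ≡ 2 (mod 6) and s ≡ 2 (mod 10), then by the Chinese remainder theorem s ≡ 2 (mod 30). Since 2 ≡ 2 (mod 15) and 15 ∣ 30, we get s ≡ 2 (mod 15).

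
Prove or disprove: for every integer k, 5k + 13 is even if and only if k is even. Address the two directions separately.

(⟹) This fails: k = 7 gives 5k + 13 = 48, which is even, but 7 is odd, not even.

(⟸) This also fails: k = 6 is even, but 5k + 13 = 43 is odd, not even.

Both directions fail.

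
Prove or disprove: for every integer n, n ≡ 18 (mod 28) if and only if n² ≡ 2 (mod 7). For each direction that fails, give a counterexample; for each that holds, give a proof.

[⇒] Suppose n ≡ 18 (mod 28). Then n² ≡ 18² = 324 (mod 28), and since 7 ∣ 28, also n² ≡ 2 (mod 7).

[⇐] This fails: take n = 3. Then 3² = 9 ≡ 2 (mod 7), yet 3 ≡ 3 (mod 28), not 18.

Only the forward direction holds.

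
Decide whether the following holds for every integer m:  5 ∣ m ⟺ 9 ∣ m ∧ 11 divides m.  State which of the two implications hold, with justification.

(⟹) This fails: take m = 5. Certainly 5 ∣ 5, but 9 ∤ 5.

(⟸) This fails: take m = 99. Both 9 ∣ 99 and 11 ∣ 99, yet 99 is not a multiple of 5 (since 99 = 19·5 + 4), so 5 ∤ 99.

Both directions fail.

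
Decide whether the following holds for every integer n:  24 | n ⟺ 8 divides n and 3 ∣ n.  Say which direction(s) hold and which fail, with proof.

(⟹) If 24 ∣ n, write n = 24q. Since 24 = 3·8, n = 8·(3q), so 8 ∣ n; and since 24 = 8·3, n = 3·(8q), so 3 ∣ n.

(⟸) Suppose 8 ∣ n and 3 ∣ n. Any common multiple of 8 and 3 is a multiple of their lcm; here gcd(8, 3) = 1, so lcm(8, 3) = 8·3 = 24, so 24 ∣ n.

Both implications hold.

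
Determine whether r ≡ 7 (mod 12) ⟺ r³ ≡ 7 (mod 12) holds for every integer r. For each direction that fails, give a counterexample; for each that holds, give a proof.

[⇐] For the converse, argue contrapositively. If r ≢ 7 (mod 12), then r is congruent to one of 0, 1, 2, 3, 4, 5, 6, 8, 9, 10, 11 modulo 12, and these give r³ ≡ 0, 1, 8, 3, 4, 5, 0, 8, 9, 4, 11 respectively — never 7.

[⇒] Suppose r ≡ 7 (mod 12). Write r = 12j + 7. Then (12j + 7)³ = 1728j³ + 3024j² + 1764j + 343 = 12(144j³ + 252j² + 147j + 28) + 7, so r³ ≡ 7 (mod 12).

Both directions hold; the statement is true.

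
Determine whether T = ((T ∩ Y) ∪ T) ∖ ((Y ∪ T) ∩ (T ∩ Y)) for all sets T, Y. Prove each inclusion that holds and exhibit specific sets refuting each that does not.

Forward inclusion. This inclusion fails. Take T = {1}, Y = {1}; then 1 ∈ T but 1 ∉ ((T ∩ Y) ∪ T) ∖ ((Y ∪ T) ∩ (T ∩ Y)).

Reverse inclusion. Let x ∈ ((T ∩ Y) ∪ T) ∖ ((Y ∪ T) ∩ (T ∩ Y)). Then x ∈ T and x ∉ Y, from which x ∈ T.

(⊆) fails; (⊇) holds.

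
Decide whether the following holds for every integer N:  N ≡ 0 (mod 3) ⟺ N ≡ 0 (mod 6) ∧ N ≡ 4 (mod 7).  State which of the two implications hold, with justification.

Only the reverse direction holds.

(→) This fails: N = 0 gives 0 ≡ 0 (mod 3) but 0 ≡ 0 (mod 7), so the conjunction on the right does not hold.

(←) Conversely, if N ≡ 0 (mod 6) and N ≡ 4 (mod 7), then by the Chinese remainder theorem N ≡ 18 (mod 42). Since 18 ≡ 0 (mod 3) and 3 ∣ 42, we get N ≡ 0 (mod 3).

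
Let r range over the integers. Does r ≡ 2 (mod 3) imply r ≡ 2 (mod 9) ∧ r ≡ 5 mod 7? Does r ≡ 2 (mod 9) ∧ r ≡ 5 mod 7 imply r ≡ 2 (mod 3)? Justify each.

Converse. If r ≡ 2 (mod 9) and r ≡ 5 (mod 7), then by the Chinese remainder theorem r ≡ 47 (mod 63). Since 47 ≡ 2 (mod 3) and 3 ∣ 63, we get r ≡ 2 (mod 3).

Forward direction. This fails: r = 2 gives 2 ≡ 2 (mod 3) but 2 ≡ 2 (mod 7), so the conjunction on the right does not hold.

Only the converse holds.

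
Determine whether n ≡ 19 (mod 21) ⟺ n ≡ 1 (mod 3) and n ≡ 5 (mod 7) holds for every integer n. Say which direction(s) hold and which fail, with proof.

[⇒] Suppose n ≡ 19 (mod 21); write n = 21j + 19. Since 3 ∣ 21, reducing mod 3 gives n ≡ 19 ≡ 1 (mod 3); since 7 ∣ 21, reducing mod 7 gives n ≡ 19 ≡ 5 (mod 7).

[⇐] Conversely, if n ≡ 1 (mod 3) and n ≡ 5 (mod 7), then by the Chinese remainder theorem n ≡ 19 (mod 21). This is exactly n ≡ 19 (mod 21).

Both directions hold.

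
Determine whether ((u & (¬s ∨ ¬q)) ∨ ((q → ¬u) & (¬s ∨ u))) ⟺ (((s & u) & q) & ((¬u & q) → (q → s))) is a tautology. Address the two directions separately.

(→) This fails. Under q = F, u = F, s = F, the left side is true but the right side is false.

(←) This fails. Under q = T, u = T, s = T, the left side is false but the right side is true.

(⇒) fails and (⇐) fails.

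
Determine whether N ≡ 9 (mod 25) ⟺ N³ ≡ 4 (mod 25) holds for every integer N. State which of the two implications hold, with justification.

(⇐) Suppose N³ ≡ 4 (mod 25). The only residue r in {0, …, 24} with r³ ≡ 4 (mod 25) is r = 9, so N ≡ 9 (mod 25).

(⇒) Suppose N ≡ 9 (mod 25). Write N = 25j + 9. Then (25j + 9)³ = 15625j³ + 16875j² + 6075j + 729 = 25(625j³ + 675j² + 243j + 29) + 4, so N³ ≡ 4 (mod 25).

The biconditional holds.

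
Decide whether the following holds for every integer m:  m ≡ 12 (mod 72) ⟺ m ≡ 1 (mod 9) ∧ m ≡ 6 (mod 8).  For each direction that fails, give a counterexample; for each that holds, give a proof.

Both directions fail.

(⇒) This fails: m = 12 gives 12 ≡ 12 (mod 72) but 12 ≡ 3 (mod 9), so the conjunction on the right does not hold.

(⇐) This fails: m = 46 satisfies both congruences on the right (46 ≡ 1 mod 9 and 46 ≡ 6 mod 8) yet 46 ≡ 46 (mod 72), not 12.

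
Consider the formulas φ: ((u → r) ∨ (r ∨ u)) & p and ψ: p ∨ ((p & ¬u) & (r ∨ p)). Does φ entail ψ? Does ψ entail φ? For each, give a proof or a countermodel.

Both directions hold; the statement is true.

(⇒) Assume the antecedent. If p is true, p ∨ ((p & ¬u) & (r ∨ p)) reduces to true regardless of the other variables. If p is false, the antecedent cannot hold. Either way p ∨ ((p & ¬u) & (r ∨ p)) holds.

(⇐) Assume the antecedent. If p is true, ((u → r) ∨ (r ∨ u)) & p reduces to true regardless of the other variables. If p is false, the antecedent cannot hold. Either way ((u → r) ∨ (r ∨ u)) & p holds.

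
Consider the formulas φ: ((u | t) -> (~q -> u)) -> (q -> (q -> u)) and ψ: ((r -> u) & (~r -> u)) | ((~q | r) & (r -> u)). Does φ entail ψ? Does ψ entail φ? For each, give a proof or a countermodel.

Only the converse holds.

(⇐) Assume the antecedent. If u is true, the consequent reduces to true regardless of the other variables. If u is false, the antecedent forces (t = F, q = F, u = F, r = F) or (t = T, q = F, u = F, r = F), and the consequent holds there. Either way the consequent holds.

(⇒) This fails. Under t = F, q = F, u = F, r = T, the left side is true but the right side is false.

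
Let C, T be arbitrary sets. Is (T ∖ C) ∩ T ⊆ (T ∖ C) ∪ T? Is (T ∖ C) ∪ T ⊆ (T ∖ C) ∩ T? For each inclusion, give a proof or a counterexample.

(⊆) holds; (⊇) fails.

Forward inclusion. Let x ∈ (T ∖ C) ∩ T. Then x ∈ T and x ∉ C, from which x ∈ (T ∖ C) ∪ T.

Reverse inclusion. This inclusion fails. Take C = {1}, T = {1}; then 1 ∈ (T ∖ C) ∪ T but 1 ∉ (T ∖ C) ∩ T.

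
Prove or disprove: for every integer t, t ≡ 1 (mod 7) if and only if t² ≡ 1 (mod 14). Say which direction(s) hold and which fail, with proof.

Forward direction. This fails: take t = 8. Then 8 ≡ 1 (mod 7), but 8² = 64 ≡ 8 (mod 14), not 1.

Converse. This fails: take t = 13. Then 13² = 169 ≡ 1 (mod 14), yet 13 ≡ 6 (mod 7), not 1.

Neither implication holds.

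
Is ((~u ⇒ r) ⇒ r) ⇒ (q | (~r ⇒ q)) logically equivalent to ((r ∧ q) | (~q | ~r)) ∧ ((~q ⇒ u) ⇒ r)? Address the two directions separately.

Both directions fail.

Forward direction. This fails. Under q = T, u = F, r = F, the left side is true but the right side is false.

Converse. This fails. Under q = F, u = F, r = F, the left side is false but the right side is true.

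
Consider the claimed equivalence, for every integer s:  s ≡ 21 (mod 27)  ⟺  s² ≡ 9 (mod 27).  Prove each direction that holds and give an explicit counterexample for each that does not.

(⇐) This fails: take s = 3. Then 3² = 9 ≡ 9 (mod 27), yet 3 ≡ 3 (mod 27), not 21.

(⇒) Suppose s ≡ 21 (mod 27). Write s = 27j + 21. Then (27j + 21)² = 729j² + 1134j + 441 = 27(27j² + 42j + 16) + 9, so s² ≡ 9 (mod 27).

(⇒) holds; (⇐) fails.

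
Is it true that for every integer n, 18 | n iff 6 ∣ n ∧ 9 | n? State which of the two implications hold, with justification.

(⟹) If 18 ∣ n, write n = 18q. Since 18 = 3·6, n = 6·(3q), so 6 ∣ n; and since 18 = 2·9, n = 9·(2q), so 9 ∣ n.

(⟸) Suppose 6 ∣ n and 9 ∣ n. Any common multiple of 6 and 9 is a multiple of their lcm; here lcm(6, 9) = 6·9/gcd(6, 9) = 54/3 = 18, so 18 ∣ n.

Both directions hold; the statement is true.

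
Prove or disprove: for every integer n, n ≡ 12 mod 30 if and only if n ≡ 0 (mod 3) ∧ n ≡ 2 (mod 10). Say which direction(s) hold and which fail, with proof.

Both directions hold; the statement is true.

Converse. If n ≡ 0 (mod 3) and n ≡ 2 (mod 10), then by the Chinese remainder theorem n ≡ 12 (mod 30). This is exactly n ≡ 12 (mod 30).

Forward direction. Suppose n ≡ 12 (mod 30); write n = 30j + 12. Since 3 ∣ 30, reducing mod 3 gives n ≡ 12 ≡ 0 (mod 3); since 10 ∣ 30, reducing mod 10 gives n ≡ 12 ≡ 2 (mod 10).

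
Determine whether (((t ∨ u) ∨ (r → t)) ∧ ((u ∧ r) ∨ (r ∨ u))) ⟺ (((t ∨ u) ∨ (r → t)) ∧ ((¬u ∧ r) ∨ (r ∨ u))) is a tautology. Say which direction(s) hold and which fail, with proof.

Both implications hold.

(←) Assume the antecedent. If u is true, the consequent reduces to true regardless of the other variables. If u is false, the antecedent forces (r = T, t = T, u = F), and the consequent holds there. Either way the consequent holds.

(→) Assume the antecedent. If u is true, the consequent reduces to true regardless of the other variables. If u is false, the antecedent forces (r = T, t = T, u = F), and the consequent holds there. Either way the consequent holds.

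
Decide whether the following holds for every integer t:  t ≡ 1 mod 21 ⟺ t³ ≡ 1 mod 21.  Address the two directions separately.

Only the forward direction holds.

Forward direction. Suppose t ≡ 1 mod 21. Write t = 21j + 1. Then (21j + 1)³ = 9261j³ + 1323j² + 63j + 1 = 21(441j³ + 63j² + 3j) + 1, so t³ ≡ 1 (mod 21).

Converse. This fails: take t = 4. Then 4³ = 64 ≡ 1 (mod 21), yet 4 ≡ 4 (mod 21), not 1.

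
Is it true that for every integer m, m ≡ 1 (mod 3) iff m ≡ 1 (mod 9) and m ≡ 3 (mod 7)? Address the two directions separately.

Forward direction. This fails: m = 1 gives 1 ≡ 1 (mod 3) but 1 ≡ 1 (mod 7), so the conjunction on the right does not hold.

Converse. If m ≡ 1 (mod 9) and m ≡ 3 (mod 7), then by the Chinese remainder theorem m ≡ 10 (mod 63). Since 10 ≡ 1 (mod 3) and 3 ∣ 63, we get m ≡ 1 (mod 3).

Only the converse holds.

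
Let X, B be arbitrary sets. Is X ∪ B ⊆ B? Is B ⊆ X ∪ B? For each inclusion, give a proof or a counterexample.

Forward inclusion. This inclusion fails. Take X = {1}, B = ∅; then 1 ∈ X ∪ B but 1 ∉ B.

Reverse inclusion. Let x ∈ B. Then either x ∈ B and x ∉ X; or x ∈ X ∩ B. In each case x ∈ X ∪ B, so B ⊆ X ∪ B.

The sets are not equal: only the reverse inclusion holds.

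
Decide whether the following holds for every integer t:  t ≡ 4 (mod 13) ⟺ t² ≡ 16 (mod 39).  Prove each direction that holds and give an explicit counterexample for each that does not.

(⇒) This fails: take t = 30. Then 30 ≡ 4 (mod 13), but 30² = 900 ≡ 3 (mod 39), not 16.

(⇐) This fails: take t = 22. Then 22² = 484 ≡ 16 (mod 39), yet 22 ≡ 9 (mod 13), not 4.

Neither implication holds.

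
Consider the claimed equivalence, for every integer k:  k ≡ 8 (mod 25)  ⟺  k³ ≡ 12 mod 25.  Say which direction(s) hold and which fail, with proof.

Converse. Suppose k³ ≡ 12 (mod 25). The only residue r in {0, …, 24} with r³ ≡ 12 (mod 25) is r = 8, so k ≡ 8 (mod 25).

Forward direction. Suppose k ≡ 8 (mod 25). Write k = 25j + 8. Then (25j + 8)³ = 15625j³ + 15000j² + 4800j + 512 = 25(625j³ + 600j² + 192j + 20) + 12, so k³ ≡ 12 (mod 25).

The biconditional holds.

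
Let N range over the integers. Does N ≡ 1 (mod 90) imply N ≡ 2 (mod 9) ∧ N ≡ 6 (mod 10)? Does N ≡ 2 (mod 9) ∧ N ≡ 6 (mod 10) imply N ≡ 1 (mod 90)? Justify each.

Neither implication holds.

(⟹) This fails: N = 1 gives 1 ≡ 1 (mod 90) but 1 ≡ 1 (mod 9), so the conjunction on the right does not hold.

(⟸) This fails: N = 56 satisfies both congruences on the right (56 ≡ 2 mod 9 and 56 ≡ 6 mod 10) yet 56 ≡ 56 (mod 90), not 1.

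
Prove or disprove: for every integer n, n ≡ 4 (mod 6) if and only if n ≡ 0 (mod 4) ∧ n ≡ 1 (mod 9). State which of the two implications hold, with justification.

Only the converse holds.

[⇒] This fails: n = 34 gives 34 ≡ 4 (mod 6) but 34 ≡ 2 (mod 4), so the conjunction on the right does not hold.

[⇐] Conversely, if n ≡ 0 (mod 4) and n ≡ 1 (mod 9), then by the Chinese remainder theorem n ≡ 28 (mod 36). Since 28 ≡ 4 (mod 6) and 6 ∣ 36, we get n ≡ 4 (mod 6).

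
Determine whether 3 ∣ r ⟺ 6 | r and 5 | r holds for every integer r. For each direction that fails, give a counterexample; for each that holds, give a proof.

The forward direction fails; the converse holds.

[⇒] This fails: take r = 3. Certainly 3 ∣ 3, but 6 ∤ 3.

[⇐] Suppose 6 ∣ r and 5 ∣ r. Any common multiple of 6 and 5 is a multiple of their lcm; here gcd(6, 5) = 1, so lcm(6, 5) = 6·5 = 30, so 30 ∣ r. Since 3 ∣ 30, it follows that 3 ∣ r.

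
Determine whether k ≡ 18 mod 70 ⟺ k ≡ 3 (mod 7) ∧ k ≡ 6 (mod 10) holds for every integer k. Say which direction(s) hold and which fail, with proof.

(→) This fails: k = 18 gives 18 ≡ 18 (mod 70) but 18 ≡ 4 (mod 7), so the conjunction on the right does not hold.

(←) This fails: k = 66 satisfies both congruences on the right (66 ≡ 3 mod 7 and 66 ≡ 6 mod 10) yet 66 ≡ 66 (mod 70), not 18.

(⇒) fails and (⇐) fails.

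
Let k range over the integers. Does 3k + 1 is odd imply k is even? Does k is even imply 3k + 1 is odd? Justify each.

(⇒) Suppose 3k + 1 is odd. Since 3 is odd, 3k and k have the same parity, so 3k + 1 ≡ k + 1 (mod 2). As 1 is odd, 3k + 1 is odd exactly when k is even. Thus k is even.

(⇐) Conversely, suppose k is even; write k = 2j. Then 3k + 1 = 3·(2j) + 1 = 2·3j + 1, which is odd.

The biconditional holds.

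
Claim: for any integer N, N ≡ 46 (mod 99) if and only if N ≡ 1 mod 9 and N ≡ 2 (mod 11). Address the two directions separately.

(⟹) Suppose N ≡ 46 (mod 99); write N = 99j + 46. Since 9 ∣ 99, reducing mod 9 gives N ≡ 46 ≡ 1 (mod 9); since 11 ∣ 99, reducing mod 11 gives N ≡ 46 ≡ 2 (mod 11).

(⟸) Conversely, if N ≡ 1 (mod 9) and N ≡ 2 (mod 11), then by the Chinese remainder theorem N ≡ 46 (mod 99). This is exactly N ≡ 46 (mod 99).

Both directions hold; the statement is true.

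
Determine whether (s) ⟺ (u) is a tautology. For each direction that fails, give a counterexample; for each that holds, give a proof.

(⟹) This fails. Under u = F, s = T, the left side is true but the right side is false.

(⟸) This fails. Under u = T, s = F, the left side is false but the right side is true.

Both directions fail.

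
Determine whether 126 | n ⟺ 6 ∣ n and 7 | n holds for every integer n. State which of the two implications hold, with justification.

[⇒] If 126 ∣ n, write n = 126q. Since 126 = 21·6, n = 6·(21q), so 6 ∣ n; and since 126 = 18·7, n = 7·(18q), so 7 ∣ n.

[⇐] This fails: take n = 42. Both 6 ∣ 42 and 7 ∣ 42, yet 42 is not a multiple of 126 (since 42 = 0·126 + 42), so 126 ∤ 42.

Only the forward implication holds.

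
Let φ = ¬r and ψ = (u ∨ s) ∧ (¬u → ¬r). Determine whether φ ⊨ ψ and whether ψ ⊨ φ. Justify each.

(→) This fails. Under u = F, r = F, s = F, the left side is true but the right side is false.

(←) This fails. Under u = T, r = T, s = F, the left side is false but the right side is true.

Neither implication holds.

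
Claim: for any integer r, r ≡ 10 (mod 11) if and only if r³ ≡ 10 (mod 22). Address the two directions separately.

Not equivalent: only (⇐) holds.

[⇒] This fails: take r = 21. Then 21 ≡ 10 (mod 11), but 21³ = 9261 ≡ 21 (mod 22), not 10.

[⇐] Conversely, the residues r modulo 22 with r³ ≡ 10 (mod 22) are exactly {10}, and each is ≡ 10 (mod 11).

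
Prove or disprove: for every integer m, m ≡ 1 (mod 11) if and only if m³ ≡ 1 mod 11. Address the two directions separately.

(→) Suppose m ≡ 1 (mod 11). Write m = 11j + 1. Then (11j + 1)³ = 1331j³ + 363j² + 33j + 1 = 11(121j³ + 33j² + 3j) + 1, so m³ ≡ 1 (mod 11).

(←) Conversely, suppose m³ ≡ 1 (mod 11). The only residue r in {0, …, 10} with r³ ≡ 1 (mod 11) is r = 1, so m ≡ 1 (mod 11).

Both implications hold.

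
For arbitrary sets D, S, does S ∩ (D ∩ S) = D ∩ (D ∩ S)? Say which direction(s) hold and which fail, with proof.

The two sets are equal.

(⟹) Let x ∈ S ∩ (D ∩ S). Then x ∈ D ∩ S, from which x ∈ D ∩ (D ∩ S).

(⟸) Let x ∈ D ∩ (D ∩ S). Then x ∈ D ∩ S, from which x ∈ S ∩ (D ∩ S).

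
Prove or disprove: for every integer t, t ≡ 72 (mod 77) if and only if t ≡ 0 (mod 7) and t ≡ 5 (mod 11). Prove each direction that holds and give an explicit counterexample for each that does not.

Both directions fail.

(→) This fails: t = 72 gives 72 ≡ 72 (mod 77) but 72 ≡ 2 (mod 7), so the conjunction on the right does not hold.

(←) This fails: t = 49 satisfies both congruences on the right (49 ≡ 0 mod 7 and 49 ≡ 5 mod 11) yet 49 ≡ 49 (mod 77), not 72.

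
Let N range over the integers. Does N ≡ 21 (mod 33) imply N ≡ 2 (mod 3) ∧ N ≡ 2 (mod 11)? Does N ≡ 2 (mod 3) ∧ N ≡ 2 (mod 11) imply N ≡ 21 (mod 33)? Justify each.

(→) This fails: N = 21 gives 21 ≡ 21 (mod 33) but 21 ≡ 0 (mod 3), so the conjunction on the right does not hold.

(←) This fails: N = 2 satisfies both congruences on the right (2 ≡ 2 mod 3 and 2 ≡ 2 mod 11) yet 2 ≡ 2 (mod 33), not 21.

(⇒) fails and (⇐) fails.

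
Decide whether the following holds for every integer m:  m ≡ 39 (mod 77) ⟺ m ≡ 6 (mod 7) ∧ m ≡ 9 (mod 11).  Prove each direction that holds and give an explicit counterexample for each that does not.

Forward direction. This fails: m = 39 gives 39 ≡ 39 (mod 77) but 39 ≡ 4 (mod 7), so the conjunction on the right does not hold.

Converse. This fails: m = 20 satisfies both congruences on the right (20 ≡ 6 mod 7 and 20 ≡ 9 mod 11) yet 20 ≡ 20 (mod 77), not 39.

Neither direction holds.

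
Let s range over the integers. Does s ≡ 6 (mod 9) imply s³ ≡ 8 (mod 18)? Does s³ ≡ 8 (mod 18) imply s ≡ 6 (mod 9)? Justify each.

(→) This fails: take s = 6. Then 6 ≡ 6 (mod 9), but 6³ = 216 ≡ 0 (mod 18), not 8.

(←) This fails: take s = 2. Then 2³ = 8 ≡ 8 (mod 18), yet 2 ≡ 2 (mod 9), not 6.

Neither direction holds.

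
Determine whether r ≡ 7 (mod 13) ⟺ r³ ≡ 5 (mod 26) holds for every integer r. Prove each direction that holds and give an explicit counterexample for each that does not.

Neither implication holds.

(⇒) This fails: take r = 20. Then 20 ≡ 7 (mod 13), but 20³ = 8000 ≡ 18 (mod 26), not 5.

(⇐) This fails: take r = 11. Then 11³ = 1331 ≡ 5 (mod 26), yet 11 ≡ 11 (mod 13), not 7.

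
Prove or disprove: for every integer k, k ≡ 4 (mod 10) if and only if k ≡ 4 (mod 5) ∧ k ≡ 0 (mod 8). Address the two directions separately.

[⇒] This fails: k = 34 gives 34 ≡ 4 (mod 10) but 34 ≡ 2 (mod 8), so the conjunction on the right does not hold.

[⇐] Conversely, if k ≡ 4 (mod 5) and k ≡ 0 (mod 8), then by the Chinese remainder theorem k ≡ 24 (mod 40). Since 24 ≡ 4 (mod 10) and 10 ∣ 40, we get k ≡ 4 (mod 10).

(⇒) fails; (⇐) holds.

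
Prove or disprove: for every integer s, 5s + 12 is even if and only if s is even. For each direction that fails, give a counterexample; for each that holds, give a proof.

Both directions hold; the statement is true.

[⇒] Suppose 5s + 12 is even. Since 5 is odd, 5s and s have the same parity, so 5s + 12 ≡ s + 12 (mod 2). As 12 is even, 5s + 12 is even exactly when s is even. Thus s is even.

[⇐] Conversely, suppose s is even; write s = 2j. Then 5s + 12 = 5·(2j) + 12 = 2·5j + 12, which is even.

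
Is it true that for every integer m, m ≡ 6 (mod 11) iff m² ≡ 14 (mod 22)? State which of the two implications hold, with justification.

(⇒) This fails: take m = 17. Then 17 ≡ 6 (mod 11), but 17² = 289 ≡ 3 (mod 22), not 14.

(⇐) This fails: take m = 16. Then 16² = 256 ≡ 14 (mod 22), yet 16 ≡ 5 (mod 11), not 6.

Neither implication holds.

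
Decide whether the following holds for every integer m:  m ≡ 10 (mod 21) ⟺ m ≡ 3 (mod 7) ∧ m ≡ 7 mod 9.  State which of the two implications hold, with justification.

Not equivalent: only (⇐) holds.

(⟸) If m ≡ 3 (mod 7) and m ≡ 7 (mod 9), then by the Chinese remainder theorem m ≡ 52 (mod 63). Since 52 ≡ 10 (mod 21) and 21 ∣ 63, we get m ≡ 10 (mod 21).

(⟹) This fails: m = 10 gives 10 ≡ 10 (mod 21) but 10 ≡ 1 (mod 9), so the conjunction on the right does not hold.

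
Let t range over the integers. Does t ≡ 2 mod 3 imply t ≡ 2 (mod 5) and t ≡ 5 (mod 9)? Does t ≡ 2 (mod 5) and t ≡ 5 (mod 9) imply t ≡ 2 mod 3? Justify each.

(⇒) fails; (⇐) holds.

[⇒] This fails: t = 2 gives 2 ≡ 2 (mod 3) but 2 ≡ 2 (mod 9), so the conjunction on the right does not hold.

[⇐] Conversely, if t ≡ 2 (mod 5) and t ≡ 5 (mod 9), then by the Chinese remainder theorem t ≡ 32 (mod 45). Since 32 ≡ 2 (mod 3) and 3 ∣ 45, we get t ≡ 2 (mod 3).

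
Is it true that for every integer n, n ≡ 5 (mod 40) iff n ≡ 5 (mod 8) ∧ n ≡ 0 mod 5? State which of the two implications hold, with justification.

Both implications hold.

(⟹) Suppose n ≡ 5 (mod 40); write n = 40j + 5. Since 8 ∣ 40, reducing mod 8 gives n ≡ 5 (mod 8); since 5 ∣ 40, reducing mod 5 gives n ≡ 5 ≡ 0 (mod 5).

(⟸) Conversely, if n ≡ 5 (mod 8) and n ≡ 0 (mod 5), then by the Chinese remainder theorem n ≡ 5 (mod 40). This is exactly n ≡ 5 (mod 40).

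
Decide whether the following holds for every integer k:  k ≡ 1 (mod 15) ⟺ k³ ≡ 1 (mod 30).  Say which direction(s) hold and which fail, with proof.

(→) This fails: take k = 16. Then 16 ≡ 1 (mod 15), but 16³ = 4096 ≡ 16 (mod 30), not 1.

(←) Conversely, the residues r modulo 30 with r³ ≡ 1 (mod 30) are exactly {1}, and each is ≡ 1 (mod 15).

Not equivalent: only (⇐) holds.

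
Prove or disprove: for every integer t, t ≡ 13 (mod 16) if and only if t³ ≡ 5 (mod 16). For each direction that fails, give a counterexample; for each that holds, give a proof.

Forward direction. Suppose t ≡ 13 (mod 16). Write t = 16j + 13. Then (16j + 13)³ = 4096j³ + 9984j² + 8112j + 2197 = 16(256j³ + 624j² + 507j + 137) + 5, so t³ ≡ 5 (mod 16).

Converse. Suppose t³ ≡ 5 (mod 16). The only residue r in {0, …, 15} with r³ ≡ 5 (mod 16) is r = 13, so t ≡ 13 (mod 16).

The biconditional holds.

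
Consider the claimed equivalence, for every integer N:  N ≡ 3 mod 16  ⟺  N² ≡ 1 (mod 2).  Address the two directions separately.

Not equivalent: only (⇒) holds.

[⇒] Suppose N ≡ 3 (mod 16). Then N² ≡ 3² = 9 (mod 16), and since 2 ∣ 16, also N² ≡ 1 (mod 2).

[⇐] This fails: take N = 1. Then 1² = 1 ≡ 1 (mod 2), yet 1 ≡ 1 (mod 16), not 3.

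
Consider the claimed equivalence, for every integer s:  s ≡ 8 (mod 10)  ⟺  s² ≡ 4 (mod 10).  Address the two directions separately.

Forward direction. Suppose s ≡ 8 (mod 10). Write s = 10j + 8. Then (10j + 8)² = 100j² + 160j + 64 = 10(10j² + 16j + 6) + 4, so s² ≡ 4 (mod 10).

Converse. This fails: take s = 2. Then 2² = 4 ≡ 4 (mod 10), yet 2 ≡ 2 (mod 10), not 8.

(⇒) holds; (⇐) fails.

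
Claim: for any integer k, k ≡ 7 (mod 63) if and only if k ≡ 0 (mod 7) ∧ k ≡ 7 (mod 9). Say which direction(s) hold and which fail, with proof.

Both implications hold.

(⇒) Suppose k ≡ 7 (mod 63); write k = 63j + 7. Since 7 ∣ 63, reducing mod 7 gives k ≡ 7 ≡ 0 (mod 7); since 9 ∣ 63, reducing mod 9 gives k ≡ 7 (mod 9).

(⇐) Conversely, if k ≡ 0 (mod 7) and k ≡ 7 (mod 9), then by the Chinese remainder theorem k ≡ 7 (mod 63). This is exactly k ≡ 7 (mod 63).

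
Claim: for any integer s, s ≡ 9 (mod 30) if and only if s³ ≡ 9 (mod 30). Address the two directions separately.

Both directions hold; the statement is true.

Forward direction. Suppose s ≡ 9 (mod 30). Write s = 30j + 9. Then (30j + 9)³ = 27000j³ + 24300j² + 7290j + 729 = 30(900j³ + 810j² + 243j + 24) + 9, so s³ ≡ 9 (mod 30).

Converse. Suppose s³ ≡ 9 (mod 30). The only residue r in {0, …, 29} with r³ ≡ 9 (mod 30) is r = 9, so s ≡ 9 (mod 30).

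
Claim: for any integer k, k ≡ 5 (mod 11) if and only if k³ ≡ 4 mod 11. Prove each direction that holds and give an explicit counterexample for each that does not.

Both directions hold; the statement is true.

(⟹) Suppose k ≡ 5 (mod 11). Write k = 11j + 5. Then (11j + 5)³ = 1331j³ + 1815j² + 825j + 125 = 11(121j³ + 165j² + 75j + 11) + 4, so k³ ≡ 4 (mod 11).

(⟸) Conversely, suppose k³ ≡ 4 (mod 11). The only residue r in {0, …, 10} with r³ ≡ 4 (mod 11) is r = 5, so k ≡ 5 (mod 11).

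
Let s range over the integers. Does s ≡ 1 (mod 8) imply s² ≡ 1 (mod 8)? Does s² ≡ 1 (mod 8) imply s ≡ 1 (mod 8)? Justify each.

(⇒) Suppose s ≡ 1 (mod 8). Write s = 8j + 1. Then (8j + 1)² = 64j² + 16j + 1 = 8(8j² + 2j) + 1, so s² ≡ 1 (mod 8).

(⇐) This fails: take s = 3. Then 3² = 9 ≡ 1 (mod 8), yet 3 ≡ 3 (mod 8), not 1.

Not equivalent: only (⇒) holds.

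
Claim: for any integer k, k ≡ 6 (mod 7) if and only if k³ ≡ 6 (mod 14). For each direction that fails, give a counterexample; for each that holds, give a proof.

(⟹) This fails: take k = 13. Then 13 ≡ 6 (mod 7), but 13³ = 2197 ≡ 13 (mod 14), not 6.

(⟸) This fails: take k = 10. Then 10³ = 1000 ≡ 6 (mod 14), yet 10 ≡ 3 (mod 7), not 6.

(⇒) fails and (⇐) fails.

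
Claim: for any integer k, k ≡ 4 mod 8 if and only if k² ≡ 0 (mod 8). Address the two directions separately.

(⟹) Suppose k ≡ 4 mod 8. Write k = 8j + 4. Then (8j + 4)² = 64j² + 64j + 16 = 8(8j² + 8j + 2) + 0, so k² ≡ 0 (mod 8).

(⟸) This fails: take k = 0. Then 0² = 0 ≡ 0 (mod 8), yet 0 ≡ 0 (mod 8), not 4.

(⇒) holds; (⇐) fails.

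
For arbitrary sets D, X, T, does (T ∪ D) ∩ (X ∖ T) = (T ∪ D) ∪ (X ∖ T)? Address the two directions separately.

Only the forward inclusion holds.

(⟸) This inclusion fails. Take D = {1}, X = ∅, T = ∅; then 1 ∈ (T ∪ D) ∪ (X ∖ T) but 1 ∉ (T ∪ D) ∩ (X ∖ T).

(⟹) Let x ∈ (T ∪ D) ∩ (X ∖ T). Then x ∈ D ∩ X and x ∉ T, from which x ∈ (T ∪ D) ∪ (X ∖ T).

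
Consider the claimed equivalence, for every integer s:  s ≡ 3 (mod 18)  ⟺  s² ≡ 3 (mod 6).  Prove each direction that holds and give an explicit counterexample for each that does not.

(→) Suppose s ≡ 3 (mod 18). Then s² ≡ 3² = 9 (mod 18), and since 6 ∣ 18, also s² ≡ 3 (mod 6).

(←) This fails: take s = 9. Then 9² = 81 ≡ 3 (mod 6), yet 9 ≡ 9 (mod 18), not 3.

The forward direction holds; the converse fails.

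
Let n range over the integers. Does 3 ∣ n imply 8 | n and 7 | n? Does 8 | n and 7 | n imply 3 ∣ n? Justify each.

Neither direction holds.

(⟹) This fails: take n = 3. Certainly 3 ∣ 3, but 8 ∤ 3.

(⟸) This fails: take n = 56. Both 8 ∣ 56 and 7 ∣ 56, yet 56 is not a multiple of 3 (since 56 = 18·3 + 2), so 3 ∤ 56.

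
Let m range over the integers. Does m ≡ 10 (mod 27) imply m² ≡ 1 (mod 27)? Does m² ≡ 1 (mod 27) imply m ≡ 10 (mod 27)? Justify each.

(⇒) This fails: take m = 10. Then 10 ≡ 10 (mod 27), but 10² = 100 ≡ 19 (mod 27), not 1.

(⇐) This fails: take m = 1. Then 1² = 1 ≡ 1 (mod 27), yet 1 ≡ 1 (mod 27), not 10.

Both directions fail.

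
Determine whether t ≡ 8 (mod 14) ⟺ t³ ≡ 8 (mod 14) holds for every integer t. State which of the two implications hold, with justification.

Not equivalent: only (⇒) holds.

(⇒) Suppose t ≡ 8 (mod 14). Write t = 14j + 8. Then (14j + 8)³ = 2744j³ + 4704j² + 2688j + 512 = 14(196j³ + 336j² + 192j + 36) + 8, so t³ ≡ 8 (mod 14).

(⇐) This fails: take t = 2. Then 2³ = 8 ≡ 8 (mod 14), yet 2 ≡ 2 (mod 14), not 8.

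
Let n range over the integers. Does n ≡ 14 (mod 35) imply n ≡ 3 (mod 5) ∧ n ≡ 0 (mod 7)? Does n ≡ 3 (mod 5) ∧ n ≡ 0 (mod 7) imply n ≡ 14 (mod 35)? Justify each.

Both directions fail.

(⇒) This fails: n = 14 gives 14 ≡ 14 (mod 35) but 14 ≡ 4 (mod 5), so the conjunction on the right does not hold.

(⇐) This fails: n = 28 satisfies both congruences on the right (28 ≡ 3 mod 5 and 28 ≡ 0 mod 7) yet 28 ≡ 28 (mod 35), not 14.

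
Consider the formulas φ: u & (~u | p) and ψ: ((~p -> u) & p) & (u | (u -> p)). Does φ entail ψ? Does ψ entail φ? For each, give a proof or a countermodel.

(←) This fails. Under p = T, u = F, the left side is false but the right side is true.

(→) Assume the antecedent. If p is true, the consequent reduces to true regardless of the other variables. If p is false, the antecedent cannot hold. Either way the consequent holds.

Not equivalent: only (⇒) holds.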